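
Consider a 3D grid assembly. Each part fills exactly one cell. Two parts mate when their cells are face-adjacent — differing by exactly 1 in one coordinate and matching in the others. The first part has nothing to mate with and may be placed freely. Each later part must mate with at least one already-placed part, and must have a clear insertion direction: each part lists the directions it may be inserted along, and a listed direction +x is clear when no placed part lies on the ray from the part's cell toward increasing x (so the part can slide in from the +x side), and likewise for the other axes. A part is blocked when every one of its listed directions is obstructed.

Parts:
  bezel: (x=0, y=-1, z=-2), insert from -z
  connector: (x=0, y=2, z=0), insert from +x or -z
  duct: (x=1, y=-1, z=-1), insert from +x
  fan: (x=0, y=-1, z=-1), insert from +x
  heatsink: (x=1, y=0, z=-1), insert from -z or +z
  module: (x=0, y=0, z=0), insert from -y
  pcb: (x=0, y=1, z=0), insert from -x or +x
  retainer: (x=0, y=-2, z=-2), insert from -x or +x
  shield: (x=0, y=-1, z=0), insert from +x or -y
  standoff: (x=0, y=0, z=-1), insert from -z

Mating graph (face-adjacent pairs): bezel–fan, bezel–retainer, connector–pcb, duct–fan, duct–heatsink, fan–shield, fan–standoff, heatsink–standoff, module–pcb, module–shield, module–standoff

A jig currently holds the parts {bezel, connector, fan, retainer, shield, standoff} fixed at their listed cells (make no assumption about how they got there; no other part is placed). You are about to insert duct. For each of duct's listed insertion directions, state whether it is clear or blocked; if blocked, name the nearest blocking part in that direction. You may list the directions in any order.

+x: ray from duct(1, -1, -1) has no placed part ⇒ clear

+x: clear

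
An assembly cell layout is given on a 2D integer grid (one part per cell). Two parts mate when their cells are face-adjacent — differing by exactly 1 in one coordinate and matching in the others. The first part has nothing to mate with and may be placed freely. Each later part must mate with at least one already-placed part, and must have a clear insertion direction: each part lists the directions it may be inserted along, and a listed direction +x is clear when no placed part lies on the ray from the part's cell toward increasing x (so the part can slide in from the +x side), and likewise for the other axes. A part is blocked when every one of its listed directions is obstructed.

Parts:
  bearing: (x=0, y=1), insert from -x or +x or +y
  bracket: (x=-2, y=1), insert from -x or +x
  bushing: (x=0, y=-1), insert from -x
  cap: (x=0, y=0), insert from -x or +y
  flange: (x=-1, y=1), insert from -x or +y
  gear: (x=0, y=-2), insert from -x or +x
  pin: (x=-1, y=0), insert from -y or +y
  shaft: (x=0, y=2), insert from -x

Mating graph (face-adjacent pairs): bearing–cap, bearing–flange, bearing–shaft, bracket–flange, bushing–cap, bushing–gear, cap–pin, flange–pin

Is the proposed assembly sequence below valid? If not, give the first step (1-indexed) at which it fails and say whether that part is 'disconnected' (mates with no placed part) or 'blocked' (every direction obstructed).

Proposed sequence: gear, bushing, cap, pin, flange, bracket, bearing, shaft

1. gear@(0, -2) [-x clear] — {gear}
2. bushing@(0, -1) [-x clear] — {bushing, gear}
3. cap@(0, 0) [-x clear] — {bushing, cap, gear}
4. pin@(-1, 0) [-y clear] — {bushing, cap, gear, pin}
5. flange@(-1, 1) [-x clear] — {bushing, cap, flange, gear, pin}
6. bracket@(-2, 1) [-x clear] — {bracket, bushing, cap, flange, gear, pin}
7. bearing@(0, 1) [+x clear] — {bearing, bracket, bushing, cap, flange, gear, pin}
8. shaft@(0, 2) [-x clear] — {bearing, bracket, bushing, cap, flange, gear, pin, shaft}

Valid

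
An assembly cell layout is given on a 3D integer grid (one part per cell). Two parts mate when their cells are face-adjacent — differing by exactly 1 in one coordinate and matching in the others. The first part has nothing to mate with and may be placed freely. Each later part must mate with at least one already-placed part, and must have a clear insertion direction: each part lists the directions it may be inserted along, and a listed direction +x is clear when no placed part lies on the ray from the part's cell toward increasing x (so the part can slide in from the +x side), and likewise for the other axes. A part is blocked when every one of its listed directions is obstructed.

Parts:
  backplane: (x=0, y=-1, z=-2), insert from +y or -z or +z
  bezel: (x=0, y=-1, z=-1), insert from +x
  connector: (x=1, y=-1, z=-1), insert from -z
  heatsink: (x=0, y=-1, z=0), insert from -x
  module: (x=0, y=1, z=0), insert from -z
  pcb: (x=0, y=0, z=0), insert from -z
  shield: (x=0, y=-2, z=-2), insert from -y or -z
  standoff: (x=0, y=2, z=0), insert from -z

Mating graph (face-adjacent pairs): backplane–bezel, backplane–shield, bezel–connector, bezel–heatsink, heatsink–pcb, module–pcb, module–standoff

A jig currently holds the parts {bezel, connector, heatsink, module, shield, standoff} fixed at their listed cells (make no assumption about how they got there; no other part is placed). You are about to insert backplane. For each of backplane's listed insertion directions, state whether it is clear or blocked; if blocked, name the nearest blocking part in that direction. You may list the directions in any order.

+y: clear; +z: blocked by bezel; -z: clear

+y: ray from backplane(0, -1, -2) has no placed part ⇒ clear
-z: ray from backplane(0, -1, -2) has no placed part ⇒ clear
+z: nearest on ray is bezel@(0, -1, -1) ⇒ blocked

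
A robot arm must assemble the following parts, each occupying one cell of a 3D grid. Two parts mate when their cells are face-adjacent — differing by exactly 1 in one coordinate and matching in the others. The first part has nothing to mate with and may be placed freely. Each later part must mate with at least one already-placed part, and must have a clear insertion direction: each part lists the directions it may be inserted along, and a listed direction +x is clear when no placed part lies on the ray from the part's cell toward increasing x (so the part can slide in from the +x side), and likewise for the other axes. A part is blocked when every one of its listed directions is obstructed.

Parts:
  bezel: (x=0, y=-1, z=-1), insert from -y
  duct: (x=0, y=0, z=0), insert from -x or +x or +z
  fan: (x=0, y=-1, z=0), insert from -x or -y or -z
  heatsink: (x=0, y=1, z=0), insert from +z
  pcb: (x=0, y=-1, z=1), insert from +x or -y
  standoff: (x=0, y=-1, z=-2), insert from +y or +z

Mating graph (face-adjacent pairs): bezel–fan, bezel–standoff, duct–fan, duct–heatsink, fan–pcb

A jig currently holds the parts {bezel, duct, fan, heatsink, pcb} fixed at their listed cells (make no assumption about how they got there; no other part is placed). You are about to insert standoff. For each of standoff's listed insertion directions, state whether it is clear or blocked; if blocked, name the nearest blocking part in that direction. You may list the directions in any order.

+y: ray from standoff(0, -1, -2) has no placed part ⇒ clear
+z: nearest on ray is bezel@(0, -1, -1) ⇒ blocked

+y: clear; +z: blocked by bezel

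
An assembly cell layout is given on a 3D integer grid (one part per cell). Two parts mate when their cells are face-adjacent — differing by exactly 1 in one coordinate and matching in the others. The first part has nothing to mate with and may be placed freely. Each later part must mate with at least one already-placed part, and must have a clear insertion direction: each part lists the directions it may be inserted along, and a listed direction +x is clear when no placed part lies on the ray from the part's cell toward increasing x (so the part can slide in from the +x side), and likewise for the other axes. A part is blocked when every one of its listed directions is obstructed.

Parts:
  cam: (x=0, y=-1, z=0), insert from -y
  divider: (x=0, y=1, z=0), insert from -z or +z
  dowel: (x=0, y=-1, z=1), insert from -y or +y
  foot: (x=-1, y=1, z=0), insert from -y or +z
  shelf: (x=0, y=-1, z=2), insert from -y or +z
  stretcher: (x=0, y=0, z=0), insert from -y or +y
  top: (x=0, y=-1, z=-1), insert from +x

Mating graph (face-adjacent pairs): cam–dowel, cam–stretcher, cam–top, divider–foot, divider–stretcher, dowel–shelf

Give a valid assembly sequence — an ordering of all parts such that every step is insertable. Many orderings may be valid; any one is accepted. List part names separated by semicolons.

shelf; dowel; cam; top; stretcher; divider; foot

1. shelf@(0, -1, 2) [-y clear] — {shelf}
2. dowel@(0, -1, 1) [-y clear] — {dowel, shelf}
3. cam@(0, -1, 0) [-y clear] — {cam, dowel, shelf}
4. top@(0, -1, -1) [+x clear] — {cam, dowel, shelf, top}
5. stretcher@(0, 0, 0) [+y clear] — {cam, dowel, shelf, stretcher, top}
6. divider@(0, 1, 0) [-z clear] — {cam, divider, dowel, shelf, stretcher, top}
7. foot@(-1, 1, 0) [-y clear] — {cam, divider, dowel, foot, shelf, stretcher, top}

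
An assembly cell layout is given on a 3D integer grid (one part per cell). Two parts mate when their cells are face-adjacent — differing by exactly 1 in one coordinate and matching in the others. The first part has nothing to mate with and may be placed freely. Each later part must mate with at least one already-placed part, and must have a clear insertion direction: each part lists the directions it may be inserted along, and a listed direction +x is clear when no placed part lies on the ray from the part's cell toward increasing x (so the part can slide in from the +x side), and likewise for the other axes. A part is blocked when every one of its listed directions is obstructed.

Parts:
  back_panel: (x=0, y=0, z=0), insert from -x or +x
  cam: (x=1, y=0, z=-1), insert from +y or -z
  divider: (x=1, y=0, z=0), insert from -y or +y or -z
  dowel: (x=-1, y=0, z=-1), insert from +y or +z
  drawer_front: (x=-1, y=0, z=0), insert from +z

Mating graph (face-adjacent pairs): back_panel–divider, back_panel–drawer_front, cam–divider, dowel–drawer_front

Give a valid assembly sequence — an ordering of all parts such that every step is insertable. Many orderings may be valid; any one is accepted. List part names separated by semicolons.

back_panel; divider; drawer_front; dowel; cam

1. back_panel@(0, 0, 0) [-x clear] — {back_panel}
2. divider@(1, 0, 0) [-y clear] — {back_panel, divider}
3. drawer_front@(-1, 0, 0) [+z clear] — {back_panel, divider, drawer_front}
4. dowel@(-1, 0, -1) [+y clear] — {back_panel, divider, dowel, drawer_front}
5. cam@(1, 0, -1) [+y clear] — {back_panel, cam, divider, dowel, drawer_front}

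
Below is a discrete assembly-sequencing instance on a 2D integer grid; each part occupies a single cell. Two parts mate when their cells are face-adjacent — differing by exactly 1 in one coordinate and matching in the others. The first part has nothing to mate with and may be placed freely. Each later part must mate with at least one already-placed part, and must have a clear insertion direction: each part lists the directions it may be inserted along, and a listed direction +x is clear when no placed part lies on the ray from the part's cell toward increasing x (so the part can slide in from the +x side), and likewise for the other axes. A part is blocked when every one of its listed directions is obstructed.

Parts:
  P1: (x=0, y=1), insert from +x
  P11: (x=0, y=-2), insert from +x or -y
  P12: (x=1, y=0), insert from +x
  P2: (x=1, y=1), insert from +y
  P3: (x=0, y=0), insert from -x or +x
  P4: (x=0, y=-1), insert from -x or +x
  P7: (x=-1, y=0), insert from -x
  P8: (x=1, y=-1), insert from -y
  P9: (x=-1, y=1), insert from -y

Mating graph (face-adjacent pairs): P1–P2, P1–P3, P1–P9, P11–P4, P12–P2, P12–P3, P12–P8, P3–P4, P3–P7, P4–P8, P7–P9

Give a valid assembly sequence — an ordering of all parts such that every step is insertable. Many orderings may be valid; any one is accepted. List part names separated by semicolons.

1. P4@(0, -1) [-x clear] — {P4}
2. P8@(1, -1) [-y clear] — {P4, P8}
3. P3@(0, 0) [-x clear] — {P3, P4, P8}
4. P1@(0, 1) [+x clear] — {P1, P3, P4, P8}
5. P2@(1, 1) [+y clear] — {P1, P2, P3, P4, P8}
6. P9@(-1, 1) [-y clear] — {P1, P2, P3, P4, P8, P9}
7. P7@(-1, 0) [-x clear] — {P1, P2, P3, P4, P7, P8, P9}
8. P11@(0, -2) [+x clear] — {P1, P11, P2, P3, P4, P7, P8, P9}
9. P12@(1, 0) [+x clear] — {P1, P11, P12, P2, P3, P4, P7, P8, P9}

P4; P8; P3; P1; P2; P9; P7; P11; P12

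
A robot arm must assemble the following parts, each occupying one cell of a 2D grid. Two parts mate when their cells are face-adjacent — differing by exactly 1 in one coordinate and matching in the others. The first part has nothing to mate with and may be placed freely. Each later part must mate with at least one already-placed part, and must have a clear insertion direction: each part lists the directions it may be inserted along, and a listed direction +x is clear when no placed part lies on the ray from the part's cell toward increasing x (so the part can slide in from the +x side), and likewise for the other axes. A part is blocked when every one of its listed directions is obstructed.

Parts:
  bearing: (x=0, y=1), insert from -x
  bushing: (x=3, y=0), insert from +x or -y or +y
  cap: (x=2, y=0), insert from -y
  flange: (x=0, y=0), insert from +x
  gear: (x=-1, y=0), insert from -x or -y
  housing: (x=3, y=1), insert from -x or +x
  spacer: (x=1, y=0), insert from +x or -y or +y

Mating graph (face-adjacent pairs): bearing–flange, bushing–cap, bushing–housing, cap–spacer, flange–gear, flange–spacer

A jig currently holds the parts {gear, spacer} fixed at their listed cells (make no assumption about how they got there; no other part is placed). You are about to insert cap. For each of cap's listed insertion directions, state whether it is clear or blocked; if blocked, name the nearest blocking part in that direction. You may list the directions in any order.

-y: ray from cap(2, 0) has no placed part ⇒ clear

-y: clear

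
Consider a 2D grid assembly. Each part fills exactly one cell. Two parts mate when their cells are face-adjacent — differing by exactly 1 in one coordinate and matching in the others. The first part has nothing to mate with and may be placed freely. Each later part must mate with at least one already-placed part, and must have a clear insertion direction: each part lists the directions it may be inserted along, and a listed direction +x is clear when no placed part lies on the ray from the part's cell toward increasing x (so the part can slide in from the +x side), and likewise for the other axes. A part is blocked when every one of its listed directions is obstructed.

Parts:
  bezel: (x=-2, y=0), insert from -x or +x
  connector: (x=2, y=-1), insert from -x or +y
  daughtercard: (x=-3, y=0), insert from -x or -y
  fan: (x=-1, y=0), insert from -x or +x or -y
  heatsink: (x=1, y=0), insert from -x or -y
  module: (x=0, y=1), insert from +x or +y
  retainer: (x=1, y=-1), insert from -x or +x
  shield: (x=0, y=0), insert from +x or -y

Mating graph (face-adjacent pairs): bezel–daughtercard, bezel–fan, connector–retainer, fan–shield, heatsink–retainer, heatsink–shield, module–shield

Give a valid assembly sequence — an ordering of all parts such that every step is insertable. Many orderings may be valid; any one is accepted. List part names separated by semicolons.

bezel; daughtercard; fan; shield; heatsink; module; retainer; connector

1. bezel@(-2, 0) [-x clear] — {bezel}
2. daughtercard@(-3, 0) [-x clear] — {bezel, daughtercard}
3. fan@(-1, 0) [+x clear] — {bezel, daughtercard, fan}
4. shield@(0, 0) [+x clear] — {bezel, daughtercard, fan, shield}
5. heatsink@(1, 0) [-y clear] — {bezel, daughtercard, fan, heatsink, shield}
6. module@(0, 1) [+x clear] — {bezel, daughtercard, fan, heatsink, module, shield}
7. retainer@(1, -1) [-x clear] — {bezel, daughtercard, fan, heatsink, module, retainer, shield}
8. connector@(2, -1) [+y clear] — {bezel, connector, daughtercard, fan, heatsink, module, retainer, shield}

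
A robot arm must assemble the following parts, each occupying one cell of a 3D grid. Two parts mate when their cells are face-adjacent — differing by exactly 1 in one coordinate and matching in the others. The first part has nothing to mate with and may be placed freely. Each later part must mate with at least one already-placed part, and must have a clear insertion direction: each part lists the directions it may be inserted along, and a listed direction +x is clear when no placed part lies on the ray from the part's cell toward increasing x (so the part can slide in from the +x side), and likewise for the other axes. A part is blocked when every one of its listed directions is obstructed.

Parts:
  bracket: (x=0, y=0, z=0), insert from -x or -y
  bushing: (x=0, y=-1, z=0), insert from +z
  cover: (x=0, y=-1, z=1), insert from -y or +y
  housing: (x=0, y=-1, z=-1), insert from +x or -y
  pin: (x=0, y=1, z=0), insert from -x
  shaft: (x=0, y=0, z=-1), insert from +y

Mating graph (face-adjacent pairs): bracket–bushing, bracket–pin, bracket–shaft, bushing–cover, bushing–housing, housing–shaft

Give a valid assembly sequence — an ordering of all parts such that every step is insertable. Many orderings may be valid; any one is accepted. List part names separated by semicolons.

1. housing@(0, -1, -1) [+x clear] — {housing}
2. shaft@(0, 0, -1) [+y clear] — {housing, shaft}
3. bracket@(0, 0, 0) [-x clear] — {bracket, housing, shaft}
4. bushing@(0, -1, 0) [+z clear] — {bracket, bushing, housing, shaft}
5. pin@(0, 1, 0) [-x clear] — {bracket, bushing, housing, pin, shaft}
6. cover@(0, -1, 1) [-y clear] — {bracket, bushing, cover, housing, pin, shaft}

housing; shaft; bracket; bushing; pin; cover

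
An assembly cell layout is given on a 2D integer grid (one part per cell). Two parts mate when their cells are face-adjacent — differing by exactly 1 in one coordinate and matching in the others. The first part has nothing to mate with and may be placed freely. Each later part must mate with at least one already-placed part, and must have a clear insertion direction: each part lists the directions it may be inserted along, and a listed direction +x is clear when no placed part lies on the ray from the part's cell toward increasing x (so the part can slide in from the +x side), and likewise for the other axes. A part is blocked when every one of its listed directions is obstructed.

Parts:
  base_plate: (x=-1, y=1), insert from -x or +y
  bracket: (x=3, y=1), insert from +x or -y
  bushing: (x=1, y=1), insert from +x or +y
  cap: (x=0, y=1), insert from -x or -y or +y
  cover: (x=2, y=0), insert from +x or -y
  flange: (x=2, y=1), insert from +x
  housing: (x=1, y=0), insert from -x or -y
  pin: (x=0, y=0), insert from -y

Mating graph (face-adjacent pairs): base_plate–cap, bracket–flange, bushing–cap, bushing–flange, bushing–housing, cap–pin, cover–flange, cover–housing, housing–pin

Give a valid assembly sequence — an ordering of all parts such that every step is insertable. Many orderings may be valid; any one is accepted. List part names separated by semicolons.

flange; bushing; housing; bracket; pin; cover; cap; base_plate

1. flange@(2, 1) [+x clear] — {flange}
2. bushing@(1, 1) [+y clear] — {bushing, flange}
3. housing@(1, 0) [-x clear] — {bushing, flange, housing}
4. bracket@(3, 1) [+x clear] — {bracket, bushing, flange, housing}
5. pin@(0, 0) [-y clear] — {bracket, bushing, flange, housing, pin}
6. cover@(2, 0) [+x clear] — {bracket, bushing, cover, flange, housing, pin}
7. cap@(0, 1) [-x clear] — {bracket, bushing, cap, cover, flange, housing, pin}
8. base_plate@(-1, 1) [-x clear] — {base_plate, bracket, bushing, cap, cover, flange, housing, pin}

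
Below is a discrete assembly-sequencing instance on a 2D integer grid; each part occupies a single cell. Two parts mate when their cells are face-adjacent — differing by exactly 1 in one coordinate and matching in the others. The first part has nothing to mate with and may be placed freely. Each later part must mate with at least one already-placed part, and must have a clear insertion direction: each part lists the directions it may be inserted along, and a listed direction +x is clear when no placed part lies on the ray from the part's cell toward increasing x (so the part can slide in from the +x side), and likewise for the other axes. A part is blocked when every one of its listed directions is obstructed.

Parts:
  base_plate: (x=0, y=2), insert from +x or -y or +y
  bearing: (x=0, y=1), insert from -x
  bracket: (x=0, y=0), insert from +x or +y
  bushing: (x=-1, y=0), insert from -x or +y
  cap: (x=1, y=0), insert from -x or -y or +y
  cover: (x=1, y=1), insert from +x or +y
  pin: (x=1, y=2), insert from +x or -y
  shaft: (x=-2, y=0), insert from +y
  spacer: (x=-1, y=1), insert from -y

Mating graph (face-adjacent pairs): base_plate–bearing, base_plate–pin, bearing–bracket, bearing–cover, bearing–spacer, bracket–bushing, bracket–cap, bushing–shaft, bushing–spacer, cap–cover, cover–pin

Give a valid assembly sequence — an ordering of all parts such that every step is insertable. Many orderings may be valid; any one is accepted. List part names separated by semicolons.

1. bearing@(0, 1) [-x clear] — {bearing}
2. spacer@(-1, 1) [-y clear] — {bearing, spacer}
3. bushing@(-1, 0) [-x clear] — {bearing, bushing, spacer}
4. base_plate@(0, 2) [+x clear] — {base_plate, bearing, bushing, spacer}
5. pin@(1, 2) [+x clear] — {base_plate, bearing, bushing, pin, spacer}
6. shaft@(-2, 0) [+y clear] — {base_plate, bearing, bushing, pin, shaft, spacer}
7. cover@(1, 1) [+x clear] — {base_plate, bearing, bushing, cover, pin, shaft, spacer}
8. bracket@(0, 0) [+x clear] — {base_plate, bearing, bracket, bushing, cover, pin, shaft, spacer}
9. cap@(1, 0) [-y clear] — {base_plate, bearing, bracket, bushing, cap, cover, pin, shaft, spacer}

bearing; spacer; bushing; base_plate; pin; shaft; cover; bracket; cap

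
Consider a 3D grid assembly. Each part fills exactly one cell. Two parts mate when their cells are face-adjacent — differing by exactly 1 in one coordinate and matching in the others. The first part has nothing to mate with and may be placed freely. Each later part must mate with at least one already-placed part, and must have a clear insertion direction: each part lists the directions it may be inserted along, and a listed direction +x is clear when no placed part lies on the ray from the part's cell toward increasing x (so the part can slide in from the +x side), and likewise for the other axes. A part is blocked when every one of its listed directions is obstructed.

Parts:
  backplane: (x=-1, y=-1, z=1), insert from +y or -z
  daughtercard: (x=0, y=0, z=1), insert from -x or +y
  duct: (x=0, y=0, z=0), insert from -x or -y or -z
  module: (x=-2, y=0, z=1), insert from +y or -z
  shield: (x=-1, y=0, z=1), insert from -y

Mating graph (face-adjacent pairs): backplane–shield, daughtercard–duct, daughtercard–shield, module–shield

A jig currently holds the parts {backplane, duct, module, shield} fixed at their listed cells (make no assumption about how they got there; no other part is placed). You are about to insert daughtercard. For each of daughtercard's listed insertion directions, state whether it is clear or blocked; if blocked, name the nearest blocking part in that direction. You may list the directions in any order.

-x: nearest on ray is shield@(-1, 0, 1) ⇒ blocked
+y: ray from daughtercard(0, 0, 1) has no placed part ⇒ clear

+y: clear; -x: blocked by shield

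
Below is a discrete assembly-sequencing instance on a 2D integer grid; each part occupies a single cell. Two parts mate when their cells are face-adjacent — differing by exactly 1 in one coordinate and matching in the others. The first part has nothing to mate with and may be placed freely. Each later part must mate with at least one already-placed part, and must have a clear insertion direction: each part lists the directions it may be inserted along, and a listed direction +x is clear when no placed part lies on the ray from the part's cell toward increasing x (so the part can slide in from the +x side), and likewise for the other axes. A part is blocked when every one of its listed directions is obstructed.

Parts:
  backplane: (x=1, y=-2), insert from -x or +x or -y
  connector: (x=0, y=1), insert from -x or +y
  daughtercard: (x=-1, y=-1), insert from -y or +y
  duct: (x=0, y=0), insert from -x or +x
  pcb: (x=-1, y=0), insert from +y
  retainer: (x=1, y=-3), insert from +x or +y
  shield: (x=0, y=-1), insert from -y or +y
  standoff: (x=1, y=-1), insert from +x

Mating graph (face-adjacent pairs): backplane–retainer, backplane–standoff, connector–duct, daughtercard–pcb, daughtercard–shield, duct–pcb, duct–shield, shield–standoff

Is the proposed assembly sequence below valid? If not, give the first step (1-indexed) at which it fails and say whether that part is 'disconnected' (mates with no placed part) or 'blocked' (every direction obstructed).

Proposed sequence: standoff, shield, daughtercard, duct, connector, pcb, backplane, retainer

Valid

1. standoff@(1, -1) [+x clear] — {standoff}
2. shield@(0, -1) [-y clear] — {shield, standoff}
3. daughtercard@(-1, -1) [-y clear] — {daughtercard, shield, standoff}
4. duct@(0, 0) [-x clear] — {daughtercard, duct, shield, standoff}
5. connector@(0, 1) [-x clear] — {connector, daughtercard, duct, shield, standoff}
6. pcb@(-1, 0) [+y clear] — {connector, daughtercard, duct, pcb, shield, standoff}
7. backplane@(1, -2) [-x clear] — {backplane, connector, daughtercard, duct, pcb, shield, standoff}
8. retainer@(1, -3) [+x clear] — {backplane, connector, daughtercard, duct, pcb, retainer, shield, standoff}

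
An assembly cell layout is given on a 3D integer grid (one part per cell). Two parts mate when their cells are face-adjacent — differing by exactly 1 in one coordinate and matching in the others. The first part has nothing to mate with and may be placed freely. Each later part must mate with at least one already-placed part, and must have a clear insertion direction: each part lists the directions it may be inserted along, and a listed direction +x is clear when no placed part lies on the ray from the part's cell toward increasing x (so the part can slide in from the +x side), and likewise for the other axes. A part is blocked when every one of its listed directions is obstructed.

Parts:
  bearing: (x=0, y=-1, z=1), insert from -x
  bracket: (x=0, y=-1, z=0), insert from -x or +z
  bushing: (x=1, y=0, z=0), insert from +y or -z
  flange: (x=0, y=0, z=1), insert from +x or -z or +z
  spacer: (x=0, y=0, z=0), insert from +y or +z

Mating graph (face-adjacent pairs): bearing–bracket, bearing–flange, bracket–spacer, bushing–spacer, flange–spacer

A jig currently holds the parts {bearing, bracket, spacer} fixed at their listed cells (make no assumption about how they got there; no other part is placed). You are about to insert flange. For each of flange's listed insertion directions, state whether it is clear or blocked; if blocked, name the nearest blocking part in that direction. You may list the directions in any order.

+x: ray from flange(0, 0, 1) has no placed part ⇒ clear
-z: nearest on ray is spacer@(0, 0, 0) ⇒ blocked
+z: ray from flange(0, 0, 1) has no placed part ⇒ clear

+x: clear; +z: clear; -z: blocked by spacer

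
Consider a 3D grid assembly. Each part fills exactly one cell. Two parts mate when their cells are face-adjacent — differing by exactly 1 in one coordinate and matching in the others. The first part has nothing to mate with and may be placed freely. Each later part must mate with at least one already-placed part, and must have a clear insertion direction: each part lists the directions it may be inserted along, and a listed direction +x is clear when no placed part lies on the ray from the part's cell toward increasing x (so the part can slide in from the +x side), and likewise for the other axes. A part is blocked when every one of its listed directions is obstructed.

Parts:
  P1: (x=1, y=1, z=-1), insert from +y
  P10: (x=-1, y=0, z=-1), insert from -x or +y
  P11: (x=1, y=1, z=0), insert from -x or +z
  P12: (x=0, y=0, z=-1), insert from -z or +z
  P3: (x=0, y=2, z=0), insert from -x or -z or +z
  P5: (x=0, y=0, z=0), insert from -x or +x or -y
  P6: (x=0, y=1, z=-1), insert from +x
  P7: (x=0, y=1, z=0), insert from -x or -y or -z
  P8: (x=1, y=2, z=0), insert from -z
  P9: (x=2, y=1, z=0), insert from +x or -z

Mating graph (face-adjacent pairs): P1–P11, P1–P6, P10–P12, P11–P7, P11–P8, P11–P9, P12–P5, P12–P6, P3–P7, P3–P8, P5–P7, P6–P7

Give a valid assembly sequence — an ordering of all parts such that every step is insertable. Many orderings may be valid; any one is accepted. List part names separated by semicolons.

P12; P10; P6; P7; P1; P11; P8; P9; P3; P5

1. P12@(0, 0, -1) [-z clear] — {P12}
2. P10@(-1, 0, -1) [-x clear] — {P10, P12}
3. P6@(0, 1, -1) [+x clear] — {P10, P12, P6}
4. P7@(0, 1, 0) [-x clear] — {P10, P12, P6, P7}
5. P1@(1, 1, -1) [+y clear] — {P1, P10, P12, P6, P7}
6. P11@(1, 1, 0) [+z clear] — {P1, P10, P11, P12, P6, P7}
7. P8@(1, 2, 0) [-z clear] — {P1, P10, P11, P12, P6, P7, P8}
8. P9@(2, 1, 0) [+x clear] — {P1, P10, P11, P12, P6, P7, P8, P9}
9. P3@(0, 2, 0) [-x clear] — {P1, P10, P11, P12, P3, P6, P7, P8, P9}
10. P5@(0, 0, 0) [-x clear] — {P1, P10, P11, P12, P3, P5, P6, P7, P8, P9}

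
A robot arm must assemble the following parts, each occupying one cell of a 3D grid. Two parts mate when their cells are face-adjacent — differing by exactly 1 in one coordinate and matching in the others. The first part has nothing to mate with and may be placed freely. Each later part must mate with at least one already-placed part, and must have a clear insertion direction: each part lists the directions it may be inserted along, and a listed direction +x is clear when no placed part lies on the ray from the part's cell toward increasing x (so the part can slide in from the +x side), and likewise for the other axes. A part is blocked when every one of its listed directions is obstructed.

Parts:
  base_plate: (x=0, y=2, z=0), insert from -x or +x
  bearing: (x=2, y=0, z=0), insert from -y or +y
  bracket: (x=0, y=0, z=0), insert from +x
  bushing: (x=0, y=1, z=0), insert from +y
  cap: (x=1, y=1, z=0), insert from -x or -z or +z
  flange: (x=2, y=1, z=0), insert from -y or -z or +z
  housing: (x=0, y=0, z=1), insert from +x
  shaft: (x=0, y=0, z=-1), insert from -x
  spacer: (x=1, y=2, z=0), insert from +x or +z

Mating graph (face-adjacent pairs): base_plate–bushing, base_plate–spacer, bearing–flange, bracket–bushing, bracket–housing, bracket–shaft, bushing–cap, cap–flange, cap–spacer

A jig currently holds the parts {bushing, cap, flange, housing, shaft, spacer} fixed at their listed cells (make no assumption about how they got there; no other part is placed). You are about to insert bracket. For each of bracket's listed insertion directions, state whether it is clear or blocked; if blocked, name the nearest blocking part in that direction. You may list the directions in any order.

+x: clear

+x: ray from bracket(0, 0, 0) has no placed part ⇒ clear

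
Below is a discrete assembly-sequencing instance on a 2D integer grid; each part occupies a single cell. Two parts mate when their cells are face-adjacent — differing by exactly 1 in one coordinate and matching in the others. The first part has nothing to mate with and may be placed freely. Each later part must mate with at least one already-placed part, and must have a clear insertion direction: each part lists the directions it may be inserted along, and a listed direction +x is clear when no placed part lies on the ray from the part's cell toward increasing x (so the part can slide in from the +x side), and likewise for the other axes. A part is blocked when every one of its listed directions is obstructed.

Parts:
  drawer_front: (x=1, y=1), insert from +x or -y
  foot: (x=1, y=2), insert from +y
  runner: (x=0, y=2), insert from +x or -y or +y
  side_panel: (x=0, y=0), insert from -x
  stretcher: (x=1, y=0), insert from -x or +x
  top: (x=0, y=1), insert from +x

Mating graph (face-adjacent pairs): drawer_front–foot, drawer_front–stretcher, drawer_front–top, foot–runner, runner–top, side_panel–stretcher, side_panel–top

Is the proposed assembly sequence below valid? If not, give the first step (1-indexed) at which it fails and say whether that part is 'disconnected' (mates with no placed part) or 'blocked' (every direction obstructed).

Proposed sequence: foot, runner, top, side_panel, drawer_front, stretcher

1. foot@(1, 2) [+y clear] — {foot}
2. runner@(0, 2) [-y clear] — {foot, runner}
3. top@(0, 1) [+x clear] — {foot, runner, top}
4. side_panel@(0, 0) [-x clear] — {foot, runner, side_panel, top}
5. drawer_front@(1, 1) [+x clear] — {drawer_front, foot, runner, side_panel, top}
6. stretcher@(1, 0) [+x clear] — {drawer_front, foot, runner, side_panel, stretcher, top}

Valid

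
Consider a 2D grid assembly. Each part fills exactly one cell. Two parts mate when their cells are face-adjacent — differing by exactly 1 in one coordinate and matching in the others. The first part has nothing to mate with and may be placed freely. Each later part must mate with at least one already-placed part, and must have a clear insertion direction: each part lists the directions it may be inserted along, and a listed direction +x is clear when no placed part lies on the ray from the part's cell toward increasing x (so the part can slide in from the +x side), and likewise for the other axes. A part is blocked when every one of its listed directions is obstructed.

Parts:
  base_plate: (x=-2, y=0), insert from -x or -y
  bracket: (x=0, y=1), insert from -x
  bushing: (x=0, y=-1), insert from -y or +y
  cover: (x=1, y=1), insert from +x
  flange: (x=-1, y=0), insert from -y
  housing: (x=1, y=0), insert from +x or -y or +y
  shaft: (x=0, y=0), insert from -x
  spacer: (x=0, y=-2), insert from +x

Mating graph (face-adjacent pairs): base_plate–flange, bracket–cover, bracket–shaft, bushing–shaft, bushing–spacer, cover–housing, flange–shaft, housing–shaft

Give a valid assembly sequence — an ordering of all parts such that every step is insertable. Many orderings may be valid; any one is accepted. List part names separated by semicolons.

1. bracket@(0, 1) [-x clear] — {bracket}
2. shaft@(0, 0) [-x clear] — {bracket, shaft}
3. flange@(-1, 0) [-y clear] — {bracket, flange, shaft}
4. base_plate@(-2, 0) [-x clear] — {base_plate, bracket, flange, shaft}
5. housing@(1, 0) [+x clear] — {base_plate, bracket, flange, housing, shaft}
6. bushing@(0, -1) [-y clear] — {base_plate, bracket, bushing, flange, housing, shaft}
7. spacer@(0, -2) [+x clear] — {base_plate, bracket, bushing, flange, housing, shaft, spacer}
8. cover@(1, 1) [+x clear] — {base_plate, bracket, bushing, cover, flange, housing, shaft, spacer}

bracket; shaft; flange; base_plate; housing; bushing; spacer; cover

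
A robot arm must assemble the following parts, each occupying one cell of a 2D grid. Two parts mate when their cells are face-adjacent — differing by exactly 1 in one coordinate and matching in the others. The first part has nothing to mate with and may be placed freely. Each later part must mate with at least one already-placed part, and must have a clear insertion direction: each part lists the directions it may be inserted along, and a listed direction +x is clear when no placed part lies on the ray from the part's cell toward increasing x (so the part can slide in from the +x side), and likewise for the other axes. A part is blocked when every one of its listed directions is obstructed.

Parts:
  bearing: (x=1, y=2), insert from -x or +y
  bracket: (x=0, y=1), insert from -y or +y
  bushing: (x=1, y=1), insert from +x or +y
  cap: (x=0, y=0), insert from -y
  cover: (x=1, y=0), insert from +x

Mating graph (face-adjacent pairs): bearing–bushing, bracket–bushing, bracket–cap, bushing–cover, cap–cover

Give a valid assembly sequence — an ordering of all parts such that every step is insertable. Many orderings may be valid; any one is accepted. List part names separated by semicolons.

cover; cap; bracket; bushing; bearing

1. cover@(1, 0) [+x clear] — {cover}
2. cap@(0, 0) [-y clear] — {cap, cover}
3. bracket@(0, 1) [+y clear] — {bracket, cap, cover}
4. bushing@(1, 1) [+x clear] — {bracket, bushing, cap, cover}
5. bearing@(1, 2) [-x clear] — {bearing, bracket, bushing, cap, cover}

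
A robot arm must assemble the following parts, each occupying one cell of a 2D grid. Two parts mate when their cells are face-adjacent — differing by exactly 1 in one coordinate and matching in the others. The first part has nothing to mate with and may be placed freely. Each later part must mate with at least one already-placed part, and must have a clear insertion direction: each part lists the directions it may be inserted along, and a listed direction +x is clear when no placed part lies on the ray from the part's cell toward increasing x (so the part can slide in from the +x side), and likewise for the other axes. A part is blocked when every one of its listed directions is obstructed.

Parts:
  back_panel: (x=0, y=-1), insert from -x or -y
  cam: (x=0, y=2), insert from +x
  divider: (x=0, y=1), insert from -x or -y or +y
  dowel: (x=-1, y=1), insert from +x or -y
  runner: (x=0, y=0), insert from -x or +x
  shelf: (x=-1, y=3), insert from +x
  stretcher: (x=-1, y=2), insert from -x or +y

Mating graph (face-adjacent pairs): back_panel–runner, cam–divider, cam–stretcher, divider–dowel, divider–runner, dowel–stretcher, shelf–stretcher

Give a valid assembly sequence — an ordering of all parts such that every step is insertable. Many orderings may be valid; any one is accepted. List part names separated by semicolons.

runner; back_panel; divider; cam; stretcher; dowel; shelf

1. runner@(0, 0) [-x clear] — {runner}
2. back_panel@(0, -1) [-x clear] — {back_panel, runner}
3. divider@(0, 1) [-x clear] — {back_panel, divider, runner}
4. cam@(0, 2) [+x clear] — {back_panel, cam, divider, runner}
5. stretcher@(-1, 2) [-x clear] — {back_panel, cam, divider, runner, stretcher}
6. dowel@(-1, 1) [-y clear] — {back_panel, cam, divider, dowel, runner, stretcher}
7. shelf@(-1, 3) [+x clear] — {back_panel, cam, divider, dowel, runner, shelf, stretcher}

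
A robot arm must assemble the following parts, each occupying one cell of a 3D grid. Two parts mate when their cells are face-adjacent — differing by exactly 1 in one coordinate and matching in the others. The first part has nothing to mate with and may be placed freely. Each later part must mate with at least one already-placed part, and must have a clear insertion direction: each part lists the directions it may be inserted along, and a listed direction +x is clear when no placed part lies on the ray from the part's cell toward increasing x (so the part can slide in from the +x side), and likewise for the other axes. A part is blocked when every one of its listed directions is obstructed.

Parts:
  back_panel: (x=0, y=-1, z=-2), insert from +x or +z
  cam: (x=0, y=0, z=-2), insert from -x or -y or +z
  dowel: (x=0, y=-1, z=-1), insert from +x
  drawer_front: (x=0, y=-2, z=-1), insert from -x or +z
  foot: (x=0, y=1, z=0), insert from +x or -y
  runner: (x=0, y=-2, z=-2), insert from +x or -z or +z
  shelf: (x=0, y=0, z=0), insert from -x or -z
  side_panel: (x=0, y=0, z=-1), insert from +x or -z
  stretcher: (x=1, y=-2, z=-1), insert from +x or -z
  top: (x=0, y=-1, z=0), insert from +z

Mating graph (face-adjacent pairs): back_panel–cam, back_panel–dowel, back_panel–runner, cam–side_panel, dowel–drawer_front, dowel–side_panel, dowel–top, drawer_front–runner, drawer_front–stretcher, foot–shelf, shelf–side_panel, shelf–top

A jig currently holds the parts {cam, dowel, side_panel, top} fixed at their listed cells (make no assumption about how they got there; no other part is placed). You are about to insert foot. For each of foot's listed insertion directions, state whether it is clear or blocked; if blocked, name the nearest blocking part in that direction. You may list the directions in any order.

+x: clear; -y: blocked by top

+x: ray from foot(0, 1, 0) has no placed part ⇒ clear
-y: nearest on ray is top@(0, -1, 0) ⇒ blocked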